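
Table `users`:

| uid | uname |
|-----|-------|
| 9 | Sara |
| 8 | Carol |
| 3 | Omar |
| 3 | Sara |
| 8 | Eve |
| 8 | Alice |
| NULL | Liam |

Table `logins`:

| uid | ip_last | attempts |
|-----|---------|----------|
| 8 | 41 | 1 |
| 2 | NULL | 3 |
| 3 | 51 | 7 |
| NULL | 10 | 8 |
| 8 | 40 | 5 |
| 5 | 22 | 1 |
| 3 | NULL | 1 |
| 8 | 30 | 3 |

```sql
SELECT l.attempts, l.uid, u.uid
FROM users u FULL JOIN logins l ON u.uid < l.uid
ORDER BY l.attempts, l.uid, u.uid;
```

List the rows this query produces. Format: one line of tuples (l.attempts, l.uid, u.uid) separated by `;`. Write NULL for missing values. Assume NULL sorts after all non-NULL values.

(1, 3, NULL); (1, 5, 3); (1, 5, 3); (1, 8, 3); (1, 8, 3); (3, 2, NULL); (3, 8, 3); (3, 8, 3); (5, 8, 3); (5, 8, 3); (7, 3, NULL); (8, NULL, NULL); (NULL, NULL, 8); (NULL, NULL, 8); (NULL, NULL, 8); (NULL, NULL, 9); (NULL, NULL, NULL)

FULL OUTER JOIN keeps every row from both sides; unmatched rows get NULL for the other side's columns.
Matching on u.uid < l.uid. A NULL in a compared column never satisfies the condition.
- u (uid=9) has no partner → padded with NULL.
- u (uid=8) has no partner → padded with NULL.
- u (uid=3) pairs with 4 row(s) of l.
- u (uid=3) pairs with 4 row(s) of l.
- u (uid=8) has no partner → padded with NULL.
- u (uid=8) has no partner → padded with NULL.
- u (uid=NULL) has no partner → padded with NULL.
- 4 l row(s) had no u match → kept, u columns NULL.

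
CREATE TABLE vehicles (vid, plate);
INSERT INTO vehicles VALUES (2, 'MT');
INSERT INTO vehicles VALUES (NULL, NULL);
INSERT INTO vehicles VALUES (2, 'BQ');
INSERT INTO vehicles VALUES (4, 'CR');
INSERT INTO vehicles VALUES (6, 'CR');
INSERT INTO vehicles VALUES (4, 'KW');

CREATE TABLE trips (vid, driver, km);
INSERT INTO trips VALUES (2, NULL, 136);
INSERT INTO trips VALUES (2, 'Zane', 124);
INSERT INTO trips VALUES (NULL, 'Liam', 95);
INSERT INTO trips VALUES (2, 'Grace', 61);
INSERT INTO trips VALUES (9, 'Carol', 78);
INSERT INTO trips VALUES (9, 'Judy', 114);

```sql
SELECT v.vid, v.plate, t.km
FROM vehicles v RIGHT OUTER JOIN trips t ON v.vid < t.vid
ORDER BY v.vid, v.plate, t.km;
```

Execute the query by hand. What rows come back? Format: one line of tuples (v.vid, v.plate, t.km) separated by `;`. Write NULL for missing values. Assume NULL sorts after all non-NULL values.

(2, BQ, 78); (2, BQ, 114); (2, MT, 78); (2, MT, 114); (4, CR, 78); (4, CR, 114); (4, KW, 78); (4, KW, 114); (6, CR, 78); (6, CR, 114); (NULL, NULL, 61); (NULL, NULL, 95); (NULL, NULL, 124); (NULL, NULL, 136)

RIGHT JOIN keeps every row from `trips`; unmatched rows get NULL for `vehicles`'s columns.
Matching on v.vid < t.vid. A NULL in a compared column never satisfies the condition.
Matched pairs: 10; unmatched t rows kept: 4.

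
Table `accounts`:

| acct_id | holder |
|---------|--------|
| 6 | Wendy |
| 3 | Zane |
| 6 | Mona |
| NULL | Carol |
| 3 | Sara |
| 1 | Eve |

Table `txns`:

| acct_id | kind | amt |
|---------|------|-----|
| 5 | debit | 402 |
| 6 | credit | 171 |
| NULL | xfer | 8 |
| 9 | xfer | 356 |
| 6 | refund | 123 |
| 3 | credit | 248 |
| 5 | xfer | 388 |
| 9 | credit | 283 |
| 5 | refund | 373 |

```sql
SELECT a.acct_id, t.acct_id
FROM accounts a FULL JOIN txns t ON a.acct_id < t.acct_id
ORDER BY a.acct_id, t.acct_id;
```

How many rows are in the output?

28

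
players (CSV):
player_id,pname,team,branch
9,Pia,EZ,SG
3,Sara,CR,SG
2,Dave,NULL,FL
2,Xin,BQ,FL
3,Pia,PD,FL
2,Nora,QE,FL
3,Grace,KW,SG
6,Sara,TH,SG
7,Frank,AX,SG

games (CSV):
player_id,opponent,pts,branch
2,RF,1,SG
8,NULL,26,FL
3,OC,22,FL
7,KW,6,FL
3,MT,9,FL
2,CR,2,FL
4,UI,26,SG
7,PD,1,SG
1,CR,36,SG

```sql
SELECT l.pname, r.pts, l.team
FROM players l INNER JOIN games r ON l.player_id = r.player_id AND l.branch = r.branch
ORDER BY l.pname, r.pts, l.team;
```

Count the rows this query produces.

6

INNER JOIN keeps only pairs where the ON condition holds.
Matching on l.player_id = r.player_id AND l.branch = r.branch.
- l[0] player_id=9, branch=SG → no match; dropped.
- l[1] player_id=3, branch=SG → no match; dropped.
- l[2] player_id=2, branch=FL → 1 match(es) in r → 1 row(s).
- l[3] player_id=2, branch=FL → 1 match(es) in r → 1 row(s).
- l[4] player_id=3, branch=FL → 2 match(es) in r → 2 row(s).
- l[5] player_id=2, branch=FL → 1 match(es) in r → 1 row(s).
- l[6] player_id=3, branch=SG → no match; dropped.
- l[7] player_id=6, branch=SG → no match; dropped.
- l[8] player_id=7, branch=SG → 1 match(es) in r → 1 row(s).
Total: 6 rows.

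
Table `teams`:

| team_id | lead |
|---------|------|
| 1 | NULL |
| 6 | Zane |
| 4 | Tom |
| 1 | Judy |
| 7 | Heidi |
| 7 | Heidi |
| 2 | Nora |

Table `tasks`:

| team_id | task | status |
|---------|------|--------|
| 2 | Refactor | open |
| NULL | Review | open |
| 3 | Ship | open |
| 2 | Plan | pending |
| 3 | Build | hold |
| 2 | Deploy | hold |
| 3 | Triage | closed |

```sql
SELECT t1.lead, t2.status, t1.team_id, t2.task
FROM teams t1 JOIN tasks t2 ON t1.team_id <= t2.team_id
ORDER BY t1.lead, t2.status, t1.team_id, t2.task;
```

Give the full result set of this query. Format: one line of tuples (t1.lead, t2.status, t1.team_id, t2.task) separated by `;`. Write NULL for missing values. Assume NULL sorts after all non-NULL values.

(Judy, closed, 1, Triage); (Judy, hold, 1, Build); (Judy, hold, 1, Deploy); (Judy, open, 1, Refactor); (Judy, open, 1, Ship); (Judy, pending, 1, Plan); (Nora, closed, 2, Triage); (Nora, hold, 2, Build); (Nora, hold, 2, Deploy); (Nora, open, 2, Refactor); (Nora, open, 2, Ship); (Nora, pending, 2, Plan); (NULL, closed, 1, Triage); (NULL, hold, 1, Build); (NULL, hold, 1, Deploy); (NULL, open, 1, Refactor); (NULL, open, 1, Ship); (NULL, pending, 1, Plan)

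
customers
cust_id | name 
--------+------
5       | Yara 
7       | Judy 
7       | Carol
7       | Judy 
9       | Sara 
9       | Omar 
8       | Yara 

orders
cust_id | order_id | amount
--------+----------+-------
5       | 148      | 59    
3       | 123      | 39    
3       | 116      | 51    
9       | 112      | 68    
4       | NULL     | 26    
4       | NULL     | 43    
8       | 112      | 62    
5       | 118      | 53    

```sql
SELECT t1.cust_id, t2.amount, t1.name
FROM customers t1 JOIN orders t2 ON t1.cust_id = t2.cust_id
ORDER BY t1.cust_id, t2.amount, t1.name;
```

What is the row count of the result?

5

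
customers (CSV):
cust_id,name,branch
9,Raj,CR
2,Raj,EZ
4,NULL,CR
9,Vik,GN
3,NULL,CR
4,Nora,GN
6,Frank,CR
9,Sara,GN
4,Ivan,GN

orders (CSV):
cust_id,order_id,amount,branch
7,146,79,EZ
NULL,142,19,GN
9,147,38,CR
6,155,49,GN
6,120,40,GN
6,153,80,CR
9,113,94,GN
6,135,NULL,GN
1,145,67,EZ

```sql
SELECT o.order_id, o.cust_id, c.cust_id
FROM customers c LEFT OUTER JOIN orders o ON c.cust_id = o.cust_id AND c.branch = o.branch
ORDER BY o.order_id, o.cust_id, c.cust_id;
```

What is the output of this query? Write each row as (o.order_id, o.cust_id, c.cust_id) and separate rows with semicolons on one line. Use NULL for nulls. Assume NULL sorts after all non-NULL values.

(113, 9, 9); (113, 9, 9); (147, 9, 9); (153, 6, 6); (NULL, NULL, 2); (NULL, NULL, 3); (NULL, NULL, 4); (NULL, NULL, 4); (NULL, NULL, 4)

LEFT JOIN keeps every row from `customers`; unmatched rows get NULL for `orders`'s columns.
Matching on c.cust_id = o.cust_id AND c.branch = o.branch. A NULL in a compared column never satisfies the condition.
- c (cust_id=9, branch=CR) pairs with 1 row(s) of o.
- c (cust_id=2, branch=EZ) has no partner → padded with NULL.
- c (cust_id=4, branch=CR) has no partner → padded with NULL.
- c (cust_id=9, branch=GN) pairs with 1 row(s) of o.
- c (cust_id=3, branch=CR) has no partner → padded with NULL.
- c (cust_id=4, branch=GN) has no partner → padded with NULL.
- c (cust_id=6, branch=CR) pairs with 1 row(s) of o.
- c (cust_id=9, branch=GN) pairs with 1 row(s) of o.
- c (cust_id=4, branch=GN) has no partner → padded with NULL.
After projecting and ordering:
o.order_id | o.cust_id | c.cust_id
113 | 9 | 9
113 | 9 | 9
147 | 9 | 9
153 | 6 | 6
NULL | NULL | 2
NULL | NULL | 3
NULL | NULL | 4
NULL | NULL | 4
NULL | NULL | 4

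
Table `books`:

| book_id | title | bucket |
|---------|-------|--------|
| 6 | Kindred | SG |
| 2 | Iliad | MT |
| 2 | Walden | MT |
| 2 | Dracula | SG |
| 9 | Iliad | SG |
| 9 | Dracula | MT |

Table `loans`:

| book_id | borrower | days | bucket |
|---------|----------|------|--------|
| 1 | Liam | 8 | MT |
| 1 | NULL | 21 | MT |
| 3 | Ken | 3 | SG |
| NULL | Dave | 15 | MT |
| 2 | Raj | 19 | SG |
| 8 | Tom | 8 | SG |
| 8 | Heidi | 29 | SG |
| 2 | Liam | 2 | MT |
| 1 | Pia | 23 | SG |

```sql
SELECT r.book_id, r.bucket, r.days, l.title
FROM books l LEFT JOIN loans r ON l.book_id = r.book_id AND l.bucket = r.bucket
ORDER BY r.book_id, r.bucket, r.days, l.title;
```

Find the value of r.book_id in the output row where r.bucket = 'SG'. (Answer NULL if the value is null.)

LEFT JOIN keeps every row from `books`; unmatched rows get NULL for `loans`'s columns.
Matching on l.book_id = r.book_id AND l.bucket = r.bucket. A NULL in a compared column never satisfies the condition.
Matched pairs: 3; unmatched l rows kept: 3.

2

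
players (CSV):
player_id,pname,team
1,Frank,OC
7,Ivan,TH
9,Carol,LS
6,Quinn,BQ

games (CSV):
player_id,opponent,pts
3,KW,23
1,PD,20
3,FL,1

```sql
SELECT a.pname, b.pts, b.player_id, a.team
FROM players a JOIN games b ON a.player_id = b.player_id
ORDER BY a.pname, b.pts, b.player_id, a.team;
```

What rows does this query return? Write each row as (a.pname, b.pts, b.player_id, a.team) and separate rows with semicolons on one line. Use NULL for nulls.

INNER JOIN keeps only pairs where the ON condition holds.
Matching on a.player_id = b.player_id.
Matched pairs: 1.

(Frank, 20, 1, OC)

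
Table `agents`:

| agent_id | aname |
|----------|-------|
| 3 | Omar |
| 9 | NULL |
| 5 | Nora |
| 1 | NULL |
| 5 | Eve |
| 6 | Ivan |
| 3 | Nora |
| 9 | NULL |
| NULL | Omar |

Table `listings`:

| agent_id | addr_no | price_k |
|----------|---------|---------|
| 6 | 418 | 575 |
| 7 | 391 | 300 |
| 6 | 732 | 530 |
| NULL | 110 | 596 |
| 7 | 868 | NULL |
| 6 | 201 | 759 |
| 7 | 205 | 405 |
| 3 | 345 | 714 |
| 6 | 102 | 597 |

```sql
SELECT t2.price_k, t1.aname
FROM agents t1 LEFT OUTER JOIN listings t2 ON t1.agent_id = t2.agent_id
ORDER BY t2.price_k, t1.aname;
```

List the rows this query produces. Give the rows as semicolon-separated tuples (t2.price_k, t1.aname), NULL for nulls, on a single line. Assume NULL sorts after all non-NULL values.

(530, Ivan); (575, Ivan); (597, Ivan); (714, Nora); (714, Omar); (759, Ivan); (NULL, Eve); (NULL, Nora); (NULL, Omar); (NULL, NULL); (NULL, NULL); (NULL, NULL)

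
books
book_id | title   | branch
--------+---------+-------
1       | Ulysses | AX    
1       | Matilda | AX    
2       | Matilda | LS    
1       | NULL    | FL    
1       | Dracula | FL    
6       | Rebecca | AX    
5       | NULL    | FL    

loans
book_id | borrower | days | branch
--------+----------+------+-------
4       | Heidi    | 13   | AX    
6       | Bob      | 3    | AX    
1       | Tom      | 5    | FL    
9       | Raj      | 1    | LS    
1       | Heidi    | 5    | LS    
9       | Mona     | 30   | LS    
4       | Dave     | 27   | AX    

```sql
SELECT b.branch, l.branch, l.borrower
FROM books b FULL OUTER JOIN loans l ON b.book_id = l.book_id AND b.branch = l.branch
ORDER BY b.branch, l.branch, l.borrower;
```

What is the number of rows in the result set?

12

FULL OUTER JOIN keeps every row from both sides; unmatched rows get NULL for the other side's columns.
Matching on b.book_id = l.book_id AND b.branch = l.branch.
Matched pairs: 3; unmatched b rows kept: 4; unmatched l rows kept: 5.
Total: 3 matched + 9 padded = 12 rows.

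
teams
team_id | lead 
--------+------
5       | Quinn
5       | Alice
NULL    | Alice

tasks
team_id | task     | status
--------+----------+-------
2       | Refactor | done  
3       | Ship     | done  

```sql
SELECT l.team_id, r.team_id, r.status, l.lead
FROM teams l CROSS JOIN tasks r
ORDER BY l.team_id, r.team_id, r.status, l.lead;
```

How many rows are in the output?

CROSS JOIN pairs every row of `teams` with every row of `tasks`: 3 × 2 = 6 rows.

6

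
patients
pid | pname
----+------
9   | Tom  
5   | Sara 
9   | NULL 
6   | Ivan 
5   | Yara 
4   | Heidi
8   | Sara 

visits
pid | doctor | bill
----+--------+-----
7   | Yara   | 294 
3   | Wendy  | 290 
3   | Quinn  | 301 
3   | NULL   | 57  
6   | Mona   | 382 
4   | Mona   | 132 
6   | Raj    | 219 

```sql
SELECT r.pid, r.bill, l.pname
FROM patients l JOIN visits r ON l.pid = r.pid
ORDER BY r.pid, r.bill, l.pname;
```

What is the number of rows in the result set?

3

INNER JOIN keeps only pairs where the ON condition holds.
Matching on l.pid = r.pid.
- l row (pid=9): no match → dropped.
- l row (pid=5): no match → dropped.
- l row (pid=9): no match → dropped.
- l row (pid=6): matches 2 r row(s) → 2 output row(s).
- l row (pid=5): no match → dropped.
- l row (pid=4): matches 1 r row(s) → 1 output row(s).
- l row (pid=8): no match → dropped.
Total: 3 rows.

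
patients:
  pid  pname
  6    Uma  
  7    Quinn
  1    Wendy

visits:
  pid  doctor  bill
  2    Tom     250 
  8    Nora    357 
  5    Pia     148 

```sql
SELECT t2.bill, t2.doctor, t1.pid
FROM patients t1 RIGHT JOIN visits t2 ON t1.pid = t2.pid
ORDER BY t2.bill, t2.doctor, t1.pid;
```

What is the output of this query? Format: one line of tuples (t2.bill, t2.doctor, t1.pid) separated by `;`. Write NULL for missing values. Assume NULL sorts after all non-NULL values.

(148, Pia, NULL); (250, Tom, NULL); (357, Nora, NULL)

RIGHT JOIN keeps every row from `visits`; unmatched rows get NULL for `patients`'s columns.
Matching on t1.pid = t2.pid.
- t1[0] pid=6 → no match.
- t1[1] pid=7 → no match.
- t1[2] pid=1 → no match.
- 3 t2 row(s) had no t1 match → kept, t1 columns NULL.
After projecting and ordering:
t2.bill | t2.doctor | t1.pid
148 | Pia | NULL
250 | Tom | NULL
357 | Nora | NULL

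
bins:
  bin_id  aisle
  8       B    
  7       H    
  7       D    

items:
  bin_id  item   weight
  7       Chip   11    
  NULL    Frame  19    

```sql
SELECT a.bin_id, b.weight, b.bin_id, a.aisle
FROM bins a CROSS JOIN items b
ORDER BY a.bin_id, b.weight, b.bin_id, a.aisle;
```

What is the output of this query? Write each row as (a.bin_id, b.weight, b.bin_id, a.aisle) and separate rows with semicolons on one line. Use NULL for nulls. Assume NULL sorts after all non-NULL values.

CROSS JOIN pairs every row of `bins` with every row of `items`: 3 × 2 = 6 rows.

(7, 11, 7, D); (7, 11, 7, H); (7, 19, NULL, D); (7, 19, NULL, H); (8, 11, 7, B); (8, 19, NULL, B)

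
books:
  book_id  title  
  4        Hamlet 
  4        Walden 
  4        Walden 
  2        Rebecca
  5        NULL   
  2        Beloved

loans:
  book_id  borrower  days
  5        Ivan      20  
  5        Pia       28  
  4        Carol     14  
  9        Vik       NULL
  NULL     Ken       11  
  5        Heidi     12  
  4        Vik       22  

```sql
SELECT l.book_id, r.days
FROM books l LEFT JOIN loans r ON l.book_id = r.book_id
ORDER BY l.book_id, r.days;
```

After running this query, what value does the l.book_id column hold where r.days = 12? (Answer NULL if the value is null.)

5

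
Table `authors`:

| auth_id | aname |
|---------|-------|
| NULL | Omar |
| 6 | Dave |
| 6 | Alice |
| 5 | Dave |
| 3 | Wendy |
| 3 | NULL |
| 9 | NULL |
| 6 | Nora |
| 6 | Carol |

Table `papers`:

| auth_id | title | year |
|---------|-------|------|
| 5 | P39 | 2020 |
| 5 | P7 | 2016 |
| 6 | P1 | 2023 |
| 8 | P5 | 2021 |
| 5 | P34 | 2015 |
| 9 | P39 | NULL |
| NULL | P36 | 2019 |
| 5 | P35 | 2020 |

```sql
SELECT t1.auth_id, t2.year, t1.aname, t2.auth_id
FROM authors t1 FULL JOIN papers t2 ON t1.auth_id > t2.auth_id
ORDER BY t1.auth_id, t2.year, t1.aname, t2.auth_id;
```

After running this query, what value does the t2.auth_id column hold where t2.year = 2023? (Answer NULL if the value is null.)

6

FULL OUTER JOIN keeps every row from both sides; unmatched rows get NULL for the other side's columns.
Matching on t1.auth_id > t2.auth_id. A NULL in a compared column never satisfies the condition.
- t1[0] auth_id=NULL → no match; kept with NULLs on the t2 side.
- t1[1] auth_id=6 → 4 match(es) in t2 → 4 row(s).
- t1[2] auth_id=6 → 4 match(es) in t2 → 4 row(s).
- t1[3] auth_id=5 → no match; kept with NULLs on the t2 side.
- t1[4] auth_id=3 → no match; kept with NULLs on the t2 side.
- t1[5] auth_id=3 → no match; kept with NULLs on the t2 side.
- t1[6] auth_id=9 → 6 match(es) in t2 → 6 row(s).
- t1[7] auth_id=6 → 4 match(es) in t2 → 4 row(s).
- t1[8] auth_id=6 → 4 match(es) in t2 → 4 row(s).
- plus 2 unmatched t2 row(s), each kept with NULL t1 columns.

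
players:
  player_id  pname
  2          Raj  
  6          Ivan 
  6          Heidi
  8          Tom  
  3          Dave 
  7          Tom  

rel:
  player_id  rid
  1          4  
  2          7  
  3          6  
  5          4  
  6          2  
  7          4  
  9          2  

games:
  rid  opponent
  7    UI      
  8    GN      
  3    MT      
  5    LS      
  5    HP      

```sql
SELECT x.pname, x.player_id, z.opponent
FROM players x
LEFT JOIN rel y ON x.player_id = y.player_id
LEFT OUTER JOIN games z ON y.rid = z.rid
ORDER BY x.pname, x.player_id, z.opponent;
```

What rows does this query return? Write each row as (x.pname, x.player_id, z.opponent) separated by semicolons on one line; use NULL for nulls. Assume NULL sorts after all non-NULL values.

(Dave, 3, NULL); (Heidi, 6, NULL); (Ivan, 6, NULL); (Raj, 2, UI); (Tom, 7, NULL); (Tom, 8, NULL)

Step 1 — x LEFT JOIN y on player_id → 6 row(s).
Then LEFT JOIN `games z` on rid: each of those 6 rows is kept; rows whose y.rid has no match in z get NULL for z's columns.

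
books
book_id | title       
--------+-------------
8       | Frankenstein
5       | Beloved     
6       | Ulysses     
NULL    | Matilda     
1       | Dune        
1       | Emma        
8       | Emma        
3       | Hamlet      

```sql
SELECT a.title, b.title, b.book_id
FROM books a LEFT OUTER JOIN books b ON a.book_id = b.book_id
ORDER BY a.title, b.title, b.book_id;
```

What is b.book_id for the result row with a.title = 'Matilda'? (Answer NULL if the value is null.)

NULL

LEFT JOIN keeps every row from `books a`; unmatched rows get NULL for `books b`'s columns.
Matching on a.book_id = b.book_id. A NULL in a compared column never satisfies the condition.
Matched pairs: 11; unmatched a rows kept: 1.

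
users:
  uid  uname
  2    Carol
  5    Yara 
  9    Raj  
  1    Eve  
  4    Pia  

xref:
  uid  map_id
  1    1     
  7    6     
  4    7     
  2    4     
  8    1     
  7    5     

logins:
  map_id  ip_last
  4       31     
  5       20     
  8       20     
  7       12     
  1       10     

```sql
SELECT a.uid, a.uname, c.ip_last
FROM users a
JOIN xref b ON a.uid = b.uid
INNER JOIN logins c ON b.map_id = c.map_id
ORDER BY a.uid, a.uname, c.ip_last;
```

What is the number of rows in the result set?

Joins associate left-to-right: users INNER JOIN xref on uid gives 3 intermediate row(s).
Then INNER JOIN `logins c` on map_id: keep only rows whose b.map_id appears in c.
Result: 3 row(s).

3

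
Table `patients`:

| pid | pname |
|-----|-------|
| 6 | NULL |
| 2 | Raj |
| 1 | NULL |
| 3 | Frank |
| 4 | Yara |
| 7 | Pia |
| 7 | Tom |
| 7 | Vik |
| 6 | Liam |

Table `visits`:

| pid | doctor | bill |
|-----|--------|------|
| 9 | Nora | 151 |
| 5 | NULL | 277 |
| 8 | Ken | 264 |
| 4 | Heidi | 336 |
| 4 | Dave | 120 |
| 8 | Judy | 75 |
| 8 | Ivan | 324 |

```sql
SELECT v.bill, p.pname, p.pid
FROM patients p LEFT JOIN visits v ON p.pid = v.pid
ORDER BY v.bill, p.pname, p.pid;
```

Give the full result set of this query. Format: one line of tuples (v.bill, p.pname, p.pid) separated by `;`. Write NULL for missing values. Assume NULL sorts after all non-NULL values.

LEFT JOIN keeps every row from `patients`; unmatched rows get NULL for `visits`'s columns.
Matching on p.pid = v.pid.
Matched pairs: 2; unmatched p rows kept: 8.

(120, Yara, 4); (336, Yara, 4); (NULL, Frank, 3); (NULL, Liam, 6); (NULL, Pia, 7); (NULL, Raj, 2); (NULL, Tom, 7); (NULL, Vik, 7); (NULL, NULL, 1); (NULL, NULL, 6)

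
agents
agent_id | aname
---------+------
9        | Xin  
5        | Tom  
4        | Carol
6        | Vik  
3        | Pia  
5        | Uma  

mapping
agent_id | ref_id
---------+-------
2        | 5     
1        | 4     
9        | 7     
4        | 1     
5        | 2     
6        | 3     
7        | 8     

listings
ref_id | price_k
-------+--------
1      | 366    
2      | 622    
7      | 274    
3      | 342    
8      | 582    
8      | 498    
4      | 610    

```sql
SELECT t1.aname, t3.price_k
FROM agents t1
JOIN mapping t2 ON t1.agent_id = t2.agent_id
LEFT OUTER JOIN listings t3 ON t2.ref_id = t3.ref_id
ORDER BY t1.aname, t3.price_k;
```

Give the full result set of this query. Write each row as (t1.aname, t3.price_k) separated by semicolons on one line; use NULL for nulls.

Step 1 — t1 INNER JOIN t2 on agent_id → 5 row(s).
Then LEFT JOIN `listings t3` on ref_id: each of those 5 rows is kept; rows whose t2.ref_id has no match in t3 get NULL for t3's columns.

(Carol, 366); (Tom, 622); (Uma, 622); (Vik, 342); (Xin, 274)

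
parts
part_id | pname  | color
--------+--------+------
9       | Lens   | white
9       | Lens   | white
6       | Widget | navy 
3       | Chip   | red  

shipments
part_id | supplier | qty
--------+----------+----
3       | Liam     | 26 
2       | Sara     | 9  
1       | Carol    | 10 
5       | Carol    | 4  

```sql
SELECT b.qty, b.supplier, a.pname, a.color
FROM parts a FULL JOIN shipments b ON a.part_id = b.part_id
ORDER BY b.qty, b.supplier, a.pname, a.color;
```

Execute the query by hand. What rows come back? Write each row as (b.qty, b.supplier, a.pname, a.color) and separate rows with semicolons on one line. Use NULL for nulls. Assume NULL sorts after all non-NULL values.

(4, Carol, NULL, NULL); (9, Sara, NULL, NULL); (10, Carol, NULL, NULL); (26, Liam, Chip, red); (NULL, NULL, Lens, white); (NULL, NULL, Lens, white); (NULL, NULL, Widget, navy)

FULL OUTER JOIN keeps every row from both sides; unmatched rows get NULL for the other side's columns.
Matching on a.part_id = b.part_id.
- a row (part_id=9): no match → kept, b columns NULL.
- a row (part_id=9): no match → kept, b columns NULL.
- a row (part_id=6): no match → kept, b columns NULL.
- a row (part_id=3): matches 1 b row(s) → 1 output row(s).
- 3 b row(s) had no a match → kept, a columns NULL.
After projecting and ordering:
b.qty | b.supplier | a.pname | a.color
4 | Carol | NULL | NULL
9 | Sara | NULL | NULL
10 | Carol | NULL | NULL
26 | Liam | Chip | red
NULL | NULL | Lens | white
NULL | NULL | Lens | white
NULL | NULL | Widget | navy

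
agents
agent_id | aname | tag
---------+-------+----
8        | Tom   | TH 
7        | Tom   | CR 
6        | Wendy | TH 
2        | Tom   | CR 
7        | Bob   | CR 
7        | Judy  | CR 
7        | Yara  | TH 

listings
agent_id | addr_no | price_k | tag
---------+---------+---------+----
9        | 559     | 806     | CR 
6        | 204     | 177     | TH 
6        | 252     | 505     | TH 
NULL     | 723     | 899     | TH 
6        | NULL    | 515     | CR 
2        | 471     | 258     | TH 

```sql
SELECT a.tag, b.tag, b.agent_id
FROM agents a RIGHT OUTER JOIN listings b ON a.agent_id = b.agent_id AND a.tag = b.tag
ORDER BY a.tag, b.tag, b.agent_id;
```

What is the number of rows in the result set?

6

RIGHT JOIN keeps every row from `listings`; unmatched rows get NULL for `agents`'s columns.
Matching on a.agent_id = b.agent_id AND a.tag = b.tag. A NULL in a compared column never satisfies the condition.
Matched pairs: 2; unmatched b rows kept: 4.
Total: 2 matched + 4 padded = 6 rows.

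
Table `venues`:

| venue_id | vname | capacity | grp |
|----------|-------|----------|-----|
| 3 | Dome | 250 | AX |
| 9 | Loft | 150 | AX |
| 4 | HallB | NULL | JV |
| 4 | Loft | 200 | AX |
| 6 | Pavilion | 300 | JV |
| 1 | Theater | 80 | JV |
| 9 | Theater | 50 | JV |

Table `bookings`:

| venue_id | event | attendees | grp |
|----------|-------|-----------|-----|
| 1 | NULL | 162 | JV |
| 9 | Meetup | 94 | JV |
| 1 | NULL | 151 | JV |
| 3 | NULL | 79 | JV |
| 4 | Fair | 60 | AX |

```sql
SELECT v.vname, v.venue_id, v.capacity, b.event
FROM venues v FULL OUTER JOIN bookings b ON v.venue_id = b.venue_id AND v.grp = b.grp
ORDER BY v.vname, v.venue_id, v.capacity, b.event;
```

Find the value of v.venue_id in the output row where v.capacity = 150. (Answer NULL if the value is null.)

9

FULL OUTER JOIN keeps every row from both sides; unmatched rows get NULL for the other side's columns.
Matching on v.venue_id = b.venue_id AND v.grp = b.grp.
- venue_id=3, grp=AX: no b row matches, row kept with b columns NULL.
- venue_id=9, grp=AX: no b row matches, row kept with b columns NULL.
- venue_id=4, grp=JV: no b row matches, row kept with b columns NULL.
- venue_id=4, grp=AX: 1 matching b row(s), so 1 row(s) emitted.
- venue_id=6, grp=JV: no b row matches, row kept with b columns NULL.
- venue_id=1, grp=JV: 2 matching b row(s), so 2 row(s) emitted.
- venue_id=9, grp=JV: 1 matching b row(s), so 1 row(s) emitted.
- 1 row(s) from b found no v partner → padded with NULL.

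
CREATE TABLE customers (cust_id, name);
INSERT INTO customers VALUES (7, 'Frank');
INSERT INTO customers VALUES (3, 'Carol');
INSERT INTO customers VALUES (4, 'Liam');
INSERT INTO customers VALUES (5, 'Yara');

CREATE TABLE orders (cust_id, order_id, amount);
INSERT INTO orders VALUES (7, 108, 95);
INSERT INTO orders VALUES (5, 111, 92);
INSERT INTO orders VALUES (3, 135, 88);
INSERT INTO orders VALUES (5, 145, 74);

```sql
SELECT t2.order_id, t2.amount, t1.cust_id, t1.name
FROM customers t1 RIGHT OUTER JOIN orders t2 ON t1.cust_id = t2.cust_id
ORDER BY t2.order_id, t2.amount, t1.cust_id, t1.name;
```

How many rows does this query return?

RIGHT JOIN keeps every row from `orders`; unmatched rows get NULL for `customers`'s columns.
Matching on t1.cust_id = t2.cust_id.
- cust_id=7: 1 matching t2 row(s), so 1 row(s) emitted.
- cust_id=3: 1 matching t2 row(s), so 1 row(s) emitted.
- cust_id=4: no matching t2 row.
- cust_id=5: 2 matching t2 row(s), so 2 row(s) emitted.
- every t2 row matched at least one t1 row.
Total: 4 rows.

4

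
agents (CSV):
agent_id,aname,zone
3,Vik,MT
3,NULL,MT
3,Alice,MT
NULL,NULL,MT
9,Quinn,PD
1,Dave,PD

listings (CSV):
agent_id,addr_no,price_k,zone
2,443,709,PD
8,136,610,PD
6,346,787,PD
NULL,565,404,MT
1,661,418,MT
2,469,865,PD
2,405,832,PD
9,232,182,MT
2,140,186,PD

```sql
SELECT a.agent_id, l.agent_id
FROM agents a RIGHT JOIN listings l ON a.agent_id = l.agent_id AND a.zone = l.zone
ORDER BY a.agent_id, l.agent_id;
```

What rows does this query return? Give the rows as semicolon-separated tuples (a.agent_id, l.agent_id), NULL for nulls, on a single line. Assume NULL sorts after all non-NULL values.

(NULL, 1); (NULL, 2); (NULL, 2); (NULL, 2); (NULL, 2); (NULL, 6); (NULL, 8); (NULL, 9); (NULL, NULL)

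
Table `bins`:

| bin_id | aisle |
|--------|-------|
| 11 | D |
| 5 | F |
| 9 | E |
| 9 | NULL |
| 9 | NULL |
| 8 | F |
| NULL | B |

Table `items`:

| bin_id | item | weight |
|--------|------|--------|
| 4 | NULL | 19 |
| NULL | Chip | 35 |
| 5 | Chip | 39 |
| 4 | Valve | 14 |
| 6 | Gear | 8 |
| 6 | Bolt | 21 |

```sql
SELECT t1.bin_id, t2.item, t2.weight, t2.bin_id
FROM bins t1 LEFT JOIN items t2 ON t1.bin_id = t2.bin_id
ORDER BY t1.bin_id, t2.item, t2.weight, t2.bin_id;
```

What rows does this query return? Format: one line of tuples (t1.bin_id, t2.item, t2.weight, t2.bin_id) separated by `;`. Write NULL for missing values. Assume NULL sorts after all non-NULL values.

(5, Chip, 39, 5); (8, NULL, NULL, NULL); (9, NULL, NULL, NULL); (9, NULL, NULL, NULL); (9, NULL, NULL, NULL); (11, NULL, NULL, NULL); (NULL, NULL, NULL, NULL)

LEFT JOIN keeps every row from `bins`; unmatched rows get NULL for `items`'s columns.
Matching on t1.bin_id = t2.bin_id. A NULL in a compared column never satisfies the condition.
- t1 row (bin_id=11): no match → kept, t2 columns NULL.
- t1 row (bin_id=5): matches 1 t2 row(s) → 1 output row(s).
- t1 row (bin_id=9): no match → kept, t2 columns NULL.
- t1 row (bin_id=9): no match → kept, t2 columns NULL.
- t1 row (bin_id=9): no match → kept, t2 columns NULL.
- t1 row (bin_id=8): no match → kept, t2 columns NULL.
- t1 row (bin_id=NULL): no match → kept, t2 columns NULL.
After projecting and ordering:
t1.bin_id | t2.item | t2.weight | t2.bin_id
5 | Chip | 39 | 5
8 | NULL | NULL | NULL
9 | NULL | NULL | NULL
9 | NULL | NULL | NULL
9 | NULL | NULL | NULL
11 | NULL | NULL | NULL
NULL | NULL | NULL | NULL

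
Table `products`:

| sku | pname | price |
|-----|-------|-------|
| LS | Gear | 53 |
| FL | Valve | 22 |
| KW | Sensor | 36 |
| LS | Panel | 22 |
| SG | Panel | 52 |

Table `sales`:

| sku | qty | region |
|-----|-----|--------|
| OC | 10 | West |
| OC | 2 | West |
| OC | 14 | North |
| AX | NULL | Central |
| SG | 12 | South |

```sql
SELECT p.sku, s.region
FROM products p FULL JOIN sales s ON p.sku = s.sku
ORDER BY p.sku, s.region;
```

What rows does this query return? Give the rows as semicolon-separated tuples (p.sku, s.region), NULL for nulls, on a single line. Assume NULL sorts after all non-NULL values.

FULL OUTER JOIN keeps every row from both sides; unmatched rows get NULL for the other side's columns.
Matching on p.sku = s.sku.
Matched pairs: 1; unmatched p rows kept: 4; unmatched s rows kept: 4.

(FL, NULL); (KW, NULL); (LS, NULL); (LS, NULL); (SG, South); (NULL, Central); (NULL, North); (NULL, West); (NULL, West)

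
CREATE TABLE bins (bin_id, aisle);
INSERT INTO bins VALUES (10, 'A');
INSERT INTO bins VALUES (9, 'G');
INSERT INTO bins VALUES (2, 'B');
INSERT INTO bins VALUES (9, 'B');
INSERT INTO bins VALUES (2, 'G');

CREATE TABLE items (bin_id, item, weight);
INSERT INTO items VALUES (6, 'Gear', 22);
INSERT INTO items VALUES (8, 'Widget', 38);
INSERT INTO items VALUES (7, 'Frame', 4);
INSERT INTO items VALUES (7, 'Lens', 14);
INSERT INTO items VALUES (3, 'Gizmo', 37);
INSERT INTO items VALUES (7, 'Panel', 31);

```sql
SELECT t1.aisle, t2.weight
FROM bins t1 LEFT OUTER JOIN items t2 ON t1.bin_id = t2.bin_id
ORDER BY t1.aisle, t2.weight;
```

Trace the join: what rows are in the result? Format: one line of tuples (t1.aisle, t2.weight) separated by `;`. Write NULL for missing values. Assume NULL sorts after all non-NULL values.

(A, NULL); (B, NULL); (B, NULL); (G, NULL); (G, NULL)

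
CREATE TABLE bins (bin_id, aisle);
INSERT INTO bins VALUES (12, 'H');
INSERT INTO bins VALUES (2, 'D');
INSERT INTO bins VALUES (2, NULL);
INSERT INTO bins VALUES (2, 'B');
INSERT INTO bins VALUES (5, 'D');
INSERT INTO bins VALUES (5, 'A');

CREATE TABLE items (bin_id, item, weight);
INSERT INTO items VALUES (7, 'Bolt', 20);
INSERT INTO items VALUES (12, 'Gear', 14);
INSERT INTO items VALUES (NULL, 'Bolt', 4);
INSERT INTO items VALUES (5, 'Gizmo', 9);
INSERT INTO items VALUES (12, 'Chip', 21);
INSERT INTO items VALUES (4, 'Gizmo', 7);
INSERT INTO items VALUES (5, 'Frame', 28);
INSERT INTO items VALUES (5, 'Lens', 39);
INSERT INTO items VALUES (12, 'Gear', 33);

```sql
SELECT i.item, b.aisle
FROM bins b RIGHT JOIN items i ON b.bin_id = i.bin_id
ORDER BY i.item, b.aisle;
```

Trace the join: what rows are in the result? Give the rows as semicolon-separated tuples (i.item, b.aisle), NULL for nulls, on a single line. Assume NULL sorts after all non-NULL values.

(Bolt, NULL); (Bolt, NULL); (Chip, H); (Frame, A); (Frame, D); (Gear, H); (Gear, H); (Gizmo, A); (Gizmo, D); (Gizmo, NULL); (Lens, A); (Lens, D)

RIGHT JOIN keeps every row from `items`; unmatched rows get NULL for `bins`'s columns.
Matching on b.bin_id = i.bin_id. A NULL in a compared column never satisfies the condition.
- b (bin_id=12) pairs with 3 row(s) of i.
- b (bin_id=2) has no partner in i.
- b (bin_id=2) has no partner in i.
- b (bin_id=2) has no partner in i.
- b (bin_id=5) pairs with 3 row(s) of i.
- b (bin_id=5) pairs with 3 row(s) of i.
- plus 3 unmatched i row(s), each kept with NULL b columns.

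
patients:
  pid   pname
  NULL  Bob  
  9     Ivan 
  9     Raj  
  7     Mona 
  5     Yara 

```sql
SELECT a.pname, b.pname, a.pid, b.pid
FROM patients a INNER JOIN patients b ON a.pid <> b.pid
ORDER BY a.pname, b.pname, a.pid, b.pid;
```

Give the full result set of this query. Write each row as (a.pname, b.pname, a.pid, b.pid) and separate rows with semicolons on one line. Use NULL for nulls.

(Ivan, Mona, 9, 7); (Ivan, Yara, 9, 5); (Mona, Ivan, 7, 9); (Mona, Raj, 7, 9); (Mona, Yara, 7, 5); (Raj, Mona, 9, 7); (Raj, Yara, 9, 5); (Yara, Ivan, 5, 9); (Yara, Mona, 5, 7); (Yara, Raj, 5, 9)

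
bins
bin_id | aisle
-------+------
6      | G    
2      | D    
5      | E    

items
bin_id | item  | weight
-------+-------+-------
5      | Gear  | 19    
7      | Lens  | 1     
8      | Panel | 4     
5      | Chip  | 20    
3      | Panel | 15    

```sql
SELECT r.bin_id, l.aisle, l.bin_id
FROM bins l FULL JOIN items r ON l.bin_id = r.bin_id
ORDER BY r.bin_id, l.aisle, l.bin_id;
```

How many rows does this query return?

7

FULL OUTER JOIN keeps every row from both sides; unmatched rows get NULL for the other side's columns.
Matching on l.bin_id = r.bin_id.
- bin_id=6: no r row matches, row kept with r columns NULL.
- bin_id=2: no r row matches, row kept with r columns NULL.
- bin_id=5: 2 matching r row(s), so 2 row(s) emitted.
- plus 3 unmatched r row(s), each kept with NULL l columns.
Total: 2 matched + 5 padded = 7 rows.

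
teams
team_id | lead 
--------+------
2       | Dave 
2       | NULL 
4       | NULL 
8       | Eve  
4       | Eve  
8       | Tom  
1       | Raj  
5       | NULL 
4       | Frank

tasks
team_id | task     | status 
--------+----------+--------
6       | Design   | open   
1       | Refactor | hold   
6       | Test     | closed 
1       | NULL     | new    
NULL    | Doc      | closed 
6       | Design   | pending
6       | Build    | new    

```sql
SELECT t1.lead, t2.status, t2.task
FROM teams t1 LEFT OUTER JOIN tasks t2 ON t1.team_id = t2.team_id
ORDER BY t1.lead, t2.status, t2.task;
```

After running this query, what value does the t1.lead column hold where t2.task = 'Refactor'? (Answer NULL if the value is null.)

Raj

LEFT JOIN keeps every row from `teams`; unmatched rows get NULL for `tasks`'s columns.
Matching on t1.team_id = t2.team_id. A NULL in a compared column never satisfies the condition.
- t1[0] team_id=2 → no match; kept with NULLs on the t2 side.
- t1[1] team_id=2 → no match; kept with NULLs on the t2 side.
- t1[2] team_id=4 → no match; kept with NULLs on the t2 side.
- t1[3] team_id=8 → no match; kept with NULLs on the t2 side.
- t1[4] team_id=4 → no match; kept with NULLs on the t2 side.
- t1[5] team_id=8 → no match; kept with NULLs on the t2 side.
- t1[6] team_id=1 → 2 match(es) in t2 → 2 row(s).
- t1[7] team_id=5 → no match; kept with NULLs on the t2 side.
- t1[8] team_id=4 → no match; kept with NULLs on the t2 side.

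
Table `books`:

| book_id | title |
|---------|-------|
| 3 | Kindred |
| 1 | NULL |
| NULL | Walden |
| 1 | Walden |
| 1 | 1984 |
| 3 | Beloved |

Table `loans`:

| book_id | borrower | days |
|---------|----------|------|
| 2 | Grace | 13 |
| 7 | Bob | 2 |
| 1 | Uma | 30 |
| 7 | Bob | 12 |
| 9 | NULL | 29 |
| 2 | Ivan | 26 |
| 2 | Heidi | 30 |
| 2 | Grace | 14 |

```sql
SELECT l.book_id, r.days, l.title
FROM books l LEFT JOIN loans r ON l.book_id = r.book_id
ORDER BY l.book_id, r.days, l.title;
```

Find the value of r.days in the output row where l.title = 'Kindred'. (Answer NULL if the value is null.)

NULL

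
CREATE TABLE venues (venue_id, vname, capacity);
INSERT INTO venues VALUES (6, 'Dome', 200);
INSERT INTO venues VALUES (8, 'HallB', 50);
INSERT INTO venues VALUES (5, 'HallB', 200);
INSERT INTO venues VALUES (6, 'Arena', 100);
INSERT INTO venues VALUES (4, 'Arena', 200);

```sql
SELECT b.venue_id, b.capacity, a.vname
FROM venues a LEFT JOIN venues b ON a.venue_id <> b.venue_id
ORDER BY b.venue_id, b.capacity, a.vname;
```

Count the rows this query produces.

18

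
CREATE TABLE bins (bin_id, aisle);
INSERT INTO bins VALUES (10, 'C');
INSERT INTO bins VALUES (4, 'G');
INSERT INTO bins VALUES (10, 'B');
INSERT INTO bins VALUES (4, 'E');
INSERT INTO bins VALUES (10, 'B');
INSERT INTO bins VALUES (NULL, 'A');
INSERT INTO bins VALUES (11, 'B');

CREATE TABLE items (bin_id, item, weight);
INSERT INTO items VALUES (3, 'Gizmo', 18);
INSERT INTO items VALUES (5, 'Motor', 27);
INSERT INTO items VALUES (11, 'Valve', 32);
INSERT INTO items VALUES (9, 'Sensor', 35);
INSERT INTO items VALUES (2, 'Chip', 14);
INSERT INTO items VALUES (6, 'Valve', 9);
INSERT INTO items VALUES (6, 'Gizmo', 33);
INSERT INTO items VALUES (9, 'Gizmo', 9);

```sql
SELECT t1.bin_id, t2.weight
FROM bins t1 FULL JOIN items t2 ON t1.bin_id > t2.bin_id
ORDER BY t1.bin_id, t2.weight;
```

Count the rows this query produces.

34

FULL OUTER JOIN keeps every row from both sides; unmatched rows get NULL for the other side's columns.
Matching on t1.bin_id > t2.bin_id. A NULL in a compared column never satisfies the condition.
Matched pairs: 32; unmatched t1 rows kept: 1; unmatched t2 rows kept: 1.
Total: 32 matched + 2 padded = 34 rows.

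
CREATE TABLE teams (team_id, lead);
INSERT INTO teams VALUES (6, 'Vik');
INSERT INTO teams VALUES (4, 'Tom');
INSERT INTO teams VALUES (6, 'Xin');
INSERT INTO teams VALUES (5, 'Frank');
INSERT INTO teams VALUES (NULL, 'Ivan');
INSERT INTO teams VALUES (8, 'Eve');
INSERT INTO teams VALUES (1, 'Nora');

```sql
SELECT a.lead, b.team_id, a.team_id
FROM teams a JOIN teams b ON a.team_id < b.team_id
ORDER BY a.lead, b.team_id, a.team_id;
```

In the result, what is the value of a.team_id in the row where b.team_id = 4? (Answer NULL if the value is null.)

INNER JOIN keeps only pairs where the ON condition holds.
Matching on a.team_id < b.team_id. A NULL in a compared column never satisfies the condition.
- team_id=6: 1 matching b row(s), so 1 row(s) emitted.
- team_id=4: 4 matching b row(s), so 4 row(s) emitted.
- team_id=6: 1 matching b row(s), so 1 row(s) emitted.
- team_id=5: 3 matching b row(s), so 3 row(s) emitted.
- team_id=NULL: no matching b row, dropped.
- team_id=8: no matching b row, dropped.
- team_id=1: 5 matching b row(s), so 5 row(s) emitted.

1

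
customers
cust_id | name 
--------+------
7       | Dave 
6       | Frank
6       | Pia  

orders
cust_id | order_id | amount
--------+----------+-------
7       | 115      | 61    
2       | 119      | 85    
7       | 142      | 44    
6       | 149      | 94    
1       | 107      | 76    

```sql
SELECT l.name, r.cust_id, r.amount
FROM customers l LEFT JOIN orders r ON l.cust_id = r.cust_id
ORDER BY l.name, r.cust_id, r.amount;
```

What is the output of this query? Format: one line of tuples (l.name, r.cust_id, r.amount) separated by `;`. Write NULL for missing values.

(Dave, 7, 44); (Dave, 7, 61); (Frank, 6, 94); (Pia, 6, 94)

LEFT JOIN keeps every row from `customers`; unmatched rows get NULL for `orders`'s columns.
Matching on l.cust_id = r.cust_id.
- l row (cust_id=7): matches 2 r row(s) → 2 output row(s).
- l row (cust_id=6): matches 1 r row(s) → 1 output row(s).
- l row (cust_id=6): matches 1 r row(s) → 1 output row(s).
After projecting and ordering:
l.name | r.cust_id | r.amount
Dave | 7 | 44
Dave | 7 | 61
Frank | 6 | 94
Pia | 6 | 94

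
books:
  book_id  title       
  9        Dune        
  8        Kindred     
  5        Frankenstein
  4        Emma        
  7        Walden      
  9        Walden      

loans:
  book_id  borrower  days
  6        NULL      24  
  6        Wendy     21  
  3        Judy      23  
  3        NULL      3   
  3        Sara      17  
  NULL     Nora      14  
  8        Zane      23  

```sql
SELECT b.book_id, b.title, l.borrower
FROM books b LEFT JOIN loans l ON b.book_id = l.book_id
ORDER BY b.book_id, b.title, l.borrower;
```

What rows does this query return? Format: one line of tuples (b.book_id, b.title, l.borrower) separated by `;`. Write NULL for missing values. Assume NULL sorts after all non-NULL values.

(4, Emma, NULL); (5, Frankenstein, NULL); (7, Walden, NULL); (8, Kindred, Zane); (9, Dune, NULL); (9, Walden, NULL)

LEFT JOIN keeps every row from `books`; unmatched rows get NULL for `loans`'s columns.
Matching on b.book_id = l.book_id. A NULL in a compared column never satisfies the condition.
Matched pairs: 1; unmatched b rows kept: 5.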